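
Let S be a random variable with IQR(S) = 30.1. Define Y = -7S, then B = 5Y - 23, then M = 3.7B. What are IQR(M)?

IQR(Y) = |-7|·30.1 = 210.7.
IQR(B) = |5|·210.7 = 1053.5.
IQR(M) = |3.7|·1053.5 = 3897.95.

IQR(M) = 3897.95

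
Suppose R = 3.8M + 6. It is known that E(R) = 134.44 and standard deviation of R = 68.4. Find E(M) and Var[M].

From R = 3.8M + 6: E(R) = a·E(M) + b, so E(M) = (E(R) − b)/a = (134.44 − 6)/3.8 = 33.8.
Var[R] = 68.4² = 4678.56.
Var[R] = a²·Var[M], so Var[M] = 4678.56/3.8² = 324.

E(M) = 33.8, Var[M] = 324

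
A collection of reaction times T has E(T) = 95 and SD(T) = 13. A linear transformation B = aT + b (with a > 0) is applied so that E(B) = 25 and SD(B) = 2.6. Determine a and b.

a = 0.2, b = 6

SD(B) = a·SD(T) (a > 0), so a = 2.6/13 = 0.2.
E(B) = a·E(T) + b, so b = 25 − 0.2·95 = 6.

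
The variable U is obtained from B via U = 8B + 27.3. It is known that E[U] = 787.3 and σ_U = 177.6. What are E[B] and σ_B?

From U = 8B + 27.3: E[U] = a·E[B] + b, so E[B] = (E[U] − b)/a = (787.3 − 27.3)/8 = 95.
σ_U = |a|·σ_B, so σ_B = 177.6/|8| = 22.2.

E[B] = 95, σ_B = 22.2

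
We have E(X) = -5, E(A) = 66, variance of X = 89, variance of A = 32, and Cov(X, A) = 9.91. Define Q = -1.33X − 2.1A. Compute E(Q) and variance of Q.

E(Q) = -131.95, variance of Q = 353.90936

E(Q) = (-1.33)·E(X) + (-2.1)·E(A) = (-1.33)·(-5) + (-2.1)·66 = -131.95.
variance of Q = a²·variance of X + b²·variance of A + 2ab·Cov(X, A) with a = -1.33, b = -2.1.
= (-1.33)²·89 + (-2.1)²·32 + 2·(-1.33)·(-2.1)·9.91
= 157.4321 + 141.12 + 55.35726 = 353.90936.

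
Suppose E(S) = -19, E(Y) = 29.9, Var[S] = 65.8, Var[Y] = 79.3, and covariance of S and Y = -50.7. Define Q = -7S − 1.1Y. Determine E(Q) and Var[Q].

E(Q) = 100.11, Var[Q] = 2539.373

E(Q) = (-7)·E(S) + (-1.1)·E(Y) = (-7)·(-19) + (-1.1)·29.9 = 100.11.
Var[Q] = a²·Var[S] + b²·Var[Y] + 2ab·covariance of S and Y with a = -7, b = -1.1.
= (-7)²·65.8 + (-1.1)²·79.3 + 2·(-7)·(-1.1)·(-50.7)
= 3224.2 + 95.953 + (-780.78) = 2539.373.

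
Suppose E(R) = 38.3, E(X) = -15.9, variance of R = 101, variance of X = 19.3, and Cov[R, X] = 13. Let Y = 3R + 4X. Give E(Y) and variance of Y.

E(Y) = 3·E(R) + 4·E(X) = 3·38.3 + 4·(-15.9) = 51.3.
variance of Y = a²·variance of R + b²·variance of X + 2ab·Cov[R, X] with a = 3, b = 4.
= 3²·101 + 4²·19.3 + 2·3·4·13
= 909 + 308.8 + 312 = 1529.8.

E(Y) = 51.3, variance of Y = 1529.8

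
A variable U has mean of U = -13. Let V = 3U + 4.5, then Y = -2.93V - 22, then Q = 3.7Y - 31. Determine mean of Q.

mean of V = 3·(-13) + 4.5 = -34.5.
mean of Y = (-2.93)·(-34.5) + (-22) = 79.085.
mean of Q = 3.7·79.085 + (-31) = 261.6145.

mean of Q = 261.6145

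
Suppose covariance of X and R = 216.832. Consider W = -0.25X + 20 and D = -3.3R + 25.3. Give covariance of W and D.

covariance of W and D = a·c·covariance of X and R = (-0.25)·(-3.3)·216.832 = 178.8864. Additive constants drop out.

covariance of W and D = 178.8864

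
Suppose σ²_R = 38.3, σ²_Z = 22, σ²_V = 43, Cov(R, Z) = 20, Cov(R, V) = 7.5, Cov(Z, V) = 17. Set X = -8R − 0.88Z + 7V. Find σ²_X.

σ²_X = 3807.3968

σ²_X = a²·σ²_R + b²·σ²_Z + c²·σ²_V + 2ab·Cov(R, Z) + 2ac·Cov(R, V) + 2bc·Cov(Z, V), with a = -8, b = -0.88, c = 7.
= 2451.2 + 17.0368 + 2107 + 281.6 + (-840) + (-209.44)
= 3807.3968.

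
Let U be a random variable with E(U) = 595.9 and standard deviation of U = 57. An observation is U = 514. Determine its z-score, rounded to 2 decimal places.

z = -1.44

z = (U − E(U)) / standard deviation of U = (514 − 595.9) / 57 ≈ -1.44.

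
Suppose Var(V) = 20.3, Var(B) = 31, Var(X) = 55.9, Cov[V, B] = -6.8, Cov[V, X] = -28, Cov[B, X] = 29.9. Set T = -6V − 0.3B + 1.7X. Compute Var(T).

Var(T) = 1411.363

Var(T) = a²·Var(V) + b²·Var(B) + c²·Var(X) + 2ab·Cov[V, B] + 2ac·Cov[V, X] + 2bc·Cov[B, X], with a = -6, b = -0.3, c = 1.7.
= 730.8 + 2.79 + 161.551 + (-24.48) + 571.2 + (-30.498)
= 1411.363.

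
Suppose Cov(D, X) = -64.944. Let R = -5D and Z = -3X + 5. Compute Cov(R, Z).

Cov(R, Z) = a·c·Cov(D, X) = (-5)·(-3)·(-64.944) = -974.16. Additive constants drop out.

Cov(R, Z) = -974.16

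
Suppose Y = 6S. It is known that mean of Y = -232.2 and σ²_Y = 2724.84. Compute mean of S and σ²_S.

From Y = 6S: mean of Y = a·mean of S + b, so mean of S = (mean of Y − b)/a = (-232.2 − 0)/6 = -38.7.
σ²_Y = a²·σ²_S, so σ²_S = 2724.84/6² = 75.69.

mean of S = -38.7, σ²_S = 75.69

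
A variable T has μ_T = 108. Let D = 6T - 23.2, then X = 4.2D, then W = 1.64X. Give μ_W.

μ_W = 4303.6224

μ_D = 6·108 + (-23.2) = 624.8.
μ_X = 4.2·624.8 = 2624.16.
μ_W = 1.64·2624.16 = 4303.6224.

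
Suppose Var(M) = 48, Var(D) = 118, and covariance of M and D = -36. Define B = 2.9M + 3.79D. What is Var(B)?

Var(B) = a²·Var(M) + b²·Var(D) + 2ab·covariance of M and D with a = 2.9, b = 3.79.
= 2.9²·48 + 3.79²·118 + 2·2.9·3.79·(-36)
= 403.68 + 1694.9638 + (-791.352) = 1307.2918.

Var(B) = 1307.2918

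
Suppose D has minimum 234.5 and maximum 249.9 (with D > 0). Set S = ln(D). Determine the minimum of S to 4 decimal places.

min(S) = 5.4575

ln(D) is increasing on this domain, so min(S) comes from min(D) = 234.5: min(S) = ln(234.5) ≈ 5.4575.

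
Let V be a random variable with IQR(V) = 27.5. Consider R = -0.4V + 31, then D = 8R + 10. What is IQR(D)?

IQR(D) = 88

IQR(R) = |-0.4|·27.5 = 11.
IQR(D) = |8|·11 = 88.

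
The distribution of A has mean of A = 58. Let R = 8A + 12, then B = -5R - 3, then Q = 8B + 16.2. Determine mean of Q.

mean of Q = -19047.8

mean of R = 8·58 + 12 = 476.
mean of B = (-5)·476 + (-3) = -2383.
mean of Q = 8·(-2383) + 16.2 = -19047.8.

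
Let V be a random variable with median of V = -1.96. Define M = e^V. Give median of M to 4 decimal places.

e^V is monotone on this domain, so median of M = exp(-1.96) ≈ 0.1409.

median of M = 0.1409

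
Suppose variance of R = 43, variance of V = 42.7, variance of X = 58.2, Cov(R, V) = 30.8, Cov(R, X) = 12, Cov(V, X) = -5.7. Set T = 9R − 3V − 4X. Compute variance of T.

variance of T = 2134.5

variance of T = a²·variance of R + b²·variance of V + c²·variance of X + 2ab·Cov(R, V) + 2ac·Cov(R, X) + 2bc·Cov(V, X), with a = 9, b = -3, c = -4.
= 3483 + 384.3 + 931.2 + (-1663.2) + (-864) + (-136.8)
= 2134.5.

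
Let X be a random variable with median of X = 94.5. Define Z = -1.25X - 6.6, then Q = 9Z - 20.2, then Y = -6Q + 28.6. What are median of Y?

median of Y = 6884.95

median of Z = (-1.25)·94.5 + (-6.6) = -124.725.
median of Q = 9·(-124.725) + (-20.2) = -1142.725.
median of Y = (-6)·(-1142.725) + 28.6 = 6884.95.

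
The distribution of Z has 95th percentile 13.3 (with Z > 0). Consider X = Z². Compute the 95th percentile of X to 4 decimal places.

Z² is increasing, so P_{95}(X) = g(P_{95}(Z)) = 176.89.

95th percentile of X = 176.89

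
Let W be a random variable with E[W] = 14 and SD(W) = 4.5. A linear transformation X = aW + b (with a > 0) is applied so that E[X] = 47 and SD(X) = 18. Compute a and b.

SD(X) = a·SD(W) (a > 0), so a = 18/4.5 = 4.
E[X] = a·E[W] + b, so b = 47 − 4·14 = -9.

a = 4, b = -9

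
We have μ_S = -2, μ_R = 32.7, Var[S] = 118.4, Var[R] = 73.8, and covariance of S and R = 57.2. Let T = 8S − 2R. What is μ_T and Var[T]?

μ_T = 8·μ_S + (-2)·μ_R = 8·(-2) + (-2)·32.7 = -81.4.
Var[T] = a²·Var[S] + b²·Var[R] + 2ab·covariance of S and R with a = 8, b = -2.
= 8²·118.4 + (-2)²·73.8 + 2·8·(-2)·57.2
= 7577.6 + 295.2 + (-1830.4) = 6042.4.

μ_T = -81.4, Var[T] = 6042.4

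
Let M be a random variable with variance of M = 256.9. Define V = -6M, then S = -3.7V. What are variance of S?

variance of S = 126610.596

variance of V = (-6)²·256.9 = 9248.4.
variance of S = (-3.7)²·9248.4 = 126610.596.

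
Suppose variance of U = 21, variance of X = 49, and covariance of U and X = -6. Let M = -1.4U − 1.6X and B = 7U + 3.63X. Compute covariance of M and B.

By bilinearity, covariance of M and B = ac·variance of U + bd·variance of X + (ad+bc)·covariance of U and X, with a=-1.4, b=-1.6, c=7, d=3.63.
ac·variance of U = (-1.4)·7·21 = -205.8
bd·variance of X = (-1.6)·3.63·49 = -284.592
(ad+bc)·covariance of U and X = (-16.282)·(-6) = 97.692
covariance of M and B = -205.8 + (-284.592) + 97.692 = -392.7.

covariance of M and B = -392.7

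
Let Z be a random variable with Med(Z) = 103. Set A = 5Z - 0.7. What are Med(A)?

Med(A) = 514.3

A linear map preserves order up to sign, so Med(A) = a·Med(Z) + b = 5·103 + (-0.7) = 514.3.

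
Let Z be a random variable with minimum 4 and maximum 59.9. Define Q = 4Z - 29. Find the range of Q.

Range(Q) = 223.6

Range of Z = 59.9 − 4 = 55.9.
Range(Q) = |a|·Range(Z) = |4|·55.9 = 223.6.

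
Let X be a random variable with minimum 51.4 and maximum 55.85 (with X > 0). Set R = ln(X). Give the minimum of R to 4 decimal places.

ln(X) is increasing on this domain, so min(R) comes from min(X) = 51.4: min(R) = ln(51.4) ≈ 3.9396.

min(R) = 3.9396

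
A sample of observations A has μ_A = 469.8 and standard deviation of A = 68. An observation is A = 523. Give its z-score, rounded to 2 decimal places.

z = (A − μ_A) / standard deviation of A = (523 − 469.8) / 68 ≈ 0.78.

z = 0.78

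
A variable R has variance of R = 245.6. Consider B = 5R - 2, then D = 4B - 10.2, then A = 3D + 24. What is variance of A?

variance of A = 884160

variance of B = 5²·245.6 = 6140.
variance of D = 4²·6140 = 98240.
variance of A = 3²·98240 = 884160.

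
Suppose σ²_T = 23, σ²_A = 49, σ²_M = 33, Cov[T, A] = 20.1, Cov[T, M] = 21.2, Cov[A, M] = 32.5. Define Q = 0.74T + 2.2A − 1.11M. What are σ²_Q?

σ²_Q = a²·σ²_T + b²·σ²_A + c²·σ²_M + 2ab·Cov[T, A] + 2ac·Cov[T, M] + 2bc·Cov[A, M], with a = 0.74, b = 2.2, c = -1.11.
= 12.5948 + 237.16 + 40.6593 + 65.4456 + (-34.82736) + (-158.73)
= 162.30234.

σ²_Q = 162.30234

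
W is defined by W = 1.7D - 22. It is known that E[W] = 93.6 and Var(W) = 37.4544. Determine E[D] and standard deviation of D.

From W = 1.7D - 22: E[W] = a·E[D] + b, so E[D] = (E[W] − b)/a = (93.6 − (-22))/1.7 = 68.
standard deviation of W = √37.4544 = 6.12.
standard deviation of W = |a|·standard deviation of D, so standard deviation of D = 6.12/|1.7| = 3.6.

E[D] = 68, standard deviation of D = 3.6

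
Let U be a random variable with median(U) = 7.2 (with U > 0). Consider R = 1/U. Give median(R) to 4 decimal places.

1/U is monotone on this domain, so median(R) = 1/(7.2) ≈ 0.1389.

median(R) = 0.1389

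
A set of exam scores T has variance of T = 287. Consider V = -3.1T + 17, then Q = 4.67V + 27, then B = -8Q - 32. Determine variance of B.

variance of B = 3849630.260672

variance of V = (-3.1)²·287 = 2758.07.
variance of Q = 4.67²·2758.07 = 60150.472823.
variance of B = (-8)²·60150.472823 = 3849630.260672.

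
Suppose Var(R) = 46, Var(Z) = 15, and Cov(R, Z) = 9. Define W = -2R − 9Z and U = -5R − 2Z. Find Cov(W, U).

By bilinearity, Cov(W, U) = ac·Var(R) + bd·Var(Z) + (ad+bc)·Cov(R, Z), with a=-2, b=-9, c=-5, d=-2.
ac·Var(R) = (-2)·(-5)·46 = 460
bd·Var(Z) = (-9)·(-2)·15 = 270
(ad+bc)·Cov(R, Z) = (49)·9 = 441
Cov(W, U) = 460 + 270 + 441 = 1171.

Cov(W, U) = 1171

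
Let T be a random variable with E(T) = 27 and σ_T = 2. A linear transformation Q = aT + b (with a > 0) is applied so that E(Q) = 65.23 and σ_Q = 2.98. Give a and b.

a = 1.49, b = 25

σ_Q = a·σ_T (a > 0), so a = 2.98/2 = 1.49.
E(Q) = a·E(T) + b, so b = 65.23 − 1.49·27 = 25.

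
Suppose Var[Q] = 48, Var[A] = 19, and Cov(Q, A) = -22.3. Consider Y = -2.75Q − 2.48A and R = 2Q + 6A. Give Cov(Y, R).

Cov(Y, R) = -68.162

By bilinearity, Cov(Y, R) = ac·Var[Q] + bd·Var[A] + (ad+bc)·Cov(Q, A), with a=-2.75, b=-2.48, c=2, d=6.
ac·Var[Q] = (-2.75)·2·48 = -264
bd·Var[A] = (-2.48)·6·19 = -282.72
(ad+bc)·Cov(Q, A) = (-21.46)·(-22.3) = 478.558
Cov(Y, R) = -264 + (-282.72) + 478.558 = -68.162.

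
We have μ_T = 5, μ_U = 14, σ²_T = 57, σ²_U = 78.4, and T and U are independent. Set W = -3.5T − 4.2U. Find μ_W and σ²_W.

μ_W = -76.3, σ²_W = 2081.226

μ_W = (-3.5)·μ_T + (-4.2)·μ_U = (-3.5)·5 + (-4.2)·14 = -76.3.
σ²_W = a²·σ²_T + b²·σ²_U + 2ab·covariance of T and U with a = -3.5, b = -4.2.
Independence gives covariance of T and U = 0.
= (-3.5)²·57 + (-4.2)²·78.4 + 2·(-3.5)·(-4.2)·0
= 698.25 + 1382.976 + 0 = 2081.226.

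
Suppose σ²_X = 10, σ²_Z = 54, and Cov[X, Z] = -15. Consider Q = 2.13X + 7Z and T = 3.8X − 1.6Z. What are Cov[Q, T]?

Cov[Q, T] = -871.74

By bilinearity, Cov[Q, T] = ac·σ²_X + bd·σ²_Z + (ad+bc)·Cov[X, Z], with a=2.13, b=7, c=3.8, d=-1.6.
ac·σ²_X = 2.13·3.8·10 = 80.94
bd·σ²_Z = 7·(-1.6)·54 = -604.8
(ad+bc)·Cov[X, Z] = (23.192)·(-15) = -347.88
Cov[Q, T] = 80.94 + (-604.8) + (-347.88) = -871.74.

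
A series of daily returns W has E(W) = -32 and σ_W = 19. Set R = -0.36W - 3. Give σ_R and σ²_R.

R = -0.36W - 3 is linear with a = -0.36, b = -3.
σ_R = |a|·σ_W = |-0.36|·19 = 6.84.
σ²_W = 19² = 361.
σ²_R = a²·σ²_W = (-0.36)²·361 = 46.7856 (the additive constant -3 does not affect variance).

σ_R = 6.84, σ²_R = 46.7856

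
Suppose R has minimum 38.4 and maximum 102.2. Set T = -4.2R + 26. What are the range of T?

Range of R = 102.2 − 38.4 = 63.8.
Range(T) = |a|·Range(R) = |-4.2|·63.8 = 267.96.

Range(T) = 267.96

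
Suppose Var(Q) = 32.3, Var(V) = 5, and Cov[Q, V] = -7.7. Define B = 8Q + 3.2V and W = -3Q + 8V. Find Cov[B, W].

By bilinearity, Cov[B, W] = ac·Var(Q) + bd·Var(V) + (ad+bc)·Cov[Q, V], with a=8, b=3.2, c=-3, d=8.
ac·Var(Q) = 8·(-3)·32.3 = -775.2
bd·Var(V) = 3.2·8·5 = 128
(ad+bc)·Cov[Q, V] = (54.4)·(-7.7) = -418.88
Cov[B, W] = -775.2 + 128 + (-418.88) = -1066.08.

Cov[B, W] = -1066.08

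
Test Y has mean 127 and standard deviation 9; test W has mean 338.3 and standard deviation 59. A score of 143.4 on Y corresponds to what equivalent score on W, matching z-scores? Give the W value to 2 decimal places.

W = 445.81

z = (143.4 − 127)/9 ≈ 1.8222.
W = 338.3 + z·59 = 338.3 + (143.4 − 127)·59/9 ≈ 445.81.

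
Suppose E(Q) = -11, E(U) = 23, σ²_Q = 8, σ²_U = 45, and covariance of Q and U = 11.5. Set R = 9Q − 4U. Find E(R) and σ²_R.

E(R) = -191, σ²_R = 540

E(R) = 9·E(Q) + (-4)·E(U) = 9·(-11) + (-4)·23 = -191.
σ²_R = a²·σ²_Q + b²·σ²_U + 2ab·covariance of Q and U with a = 9, b = -4.
= 9²·8 + (-4)²·45 + 2·9·(-4)·11.5
= 648 + 720 + (-828) = 540.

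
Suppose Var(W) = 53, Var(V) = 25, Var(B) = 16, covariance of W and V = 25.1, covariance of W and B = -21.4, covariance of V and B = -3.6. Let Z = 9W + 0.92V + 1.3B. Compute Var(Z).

Var(Z) = 4247.4848

Var(Z) = a²·Var(W) + b²·Var(V) + c²·Var(B) + 2ab·covariance of W and V + 2ac·covariance of W and B + 2bc·covariance of V and B, with a = 9, b = 0.92, c = 1.3.
= 4293 + 21.16 + 27.04 + 415.656 + (-500.76) + (-8.6112)
= 4247.4848.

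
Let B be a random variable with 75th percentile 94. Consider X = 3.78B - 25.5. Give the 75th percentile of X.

Since a = 3.78 > 0 the transformation is increasing, so the 75th percentile of X = a·(P_{75} of B) + b = 3.78·94 + (-25.5) = 329.82.

75th percentile of X = 329.82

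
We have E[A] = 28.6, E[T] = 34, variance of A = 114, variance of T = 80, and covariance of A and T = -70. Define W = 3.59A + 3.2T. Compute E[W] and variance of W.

E[W] = 211.474, variance of W = 680.1234

E[W] = 3.59·E[A] + 3.2·E[T] = 3.59·28.6 + 3.2·34 = 211.474.
variance of W = a²·variance of A + b²·variance of T + 2ab·covariance of A and T with a = 3.59, b = 3.2.
= 3.59²·114 + 3.2²·80 + 2·3.59·3.2·(-70)
= 1469.2434 + 819.2 + (-1608.32) = 680.1234.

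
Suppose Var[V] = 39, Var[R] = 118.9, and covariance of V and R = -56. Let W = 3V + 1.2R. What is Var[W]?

Var[W] = a²·Var[V] + b²·Var[R] + 2ab·covariance of V and R with a = 3, b = 1.2.
= 3²·39 + 1.2²·118.9 + 2·3·1.2·(-56)
= 351 + 171.216 + (-403.2) = 119.016.

Var[W] = 119.016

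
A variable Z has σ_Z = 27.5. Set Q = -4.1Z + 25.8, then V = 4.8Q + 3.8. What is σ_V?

σ_V = 541.2

σ_Q = |-4.1|·27.5 = 112.75.
σ_V = |4.8|·112.75 = 541.2.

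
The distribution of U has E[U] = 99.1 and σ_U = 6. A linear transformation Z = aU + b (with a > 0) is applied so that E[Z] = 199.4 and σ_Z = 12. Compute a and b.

a = 2, b = 1.2

σ_Z = a·σ_U (a > 0), so a = 12/6 = 2.
E[Z] = a·E[U] + b, so b = 199.4 − 2·99.1 = 1.2.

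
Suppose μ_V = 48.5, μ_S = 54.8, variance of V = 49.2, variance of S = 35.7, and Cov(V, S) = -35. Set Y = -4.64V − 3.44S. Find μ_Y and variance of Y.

μ_Y = -413.552, variance of Y = 364.40384

μ_Y = (-4.64)·μ_V + (-3.44)·μ_S = (-4.64)·48.5 + (-3.44)·54.8 = -413.552.
variance of Y = a²·variance of V + b²·variance of S + 2ab·Cov(V, S) with a = -4.64, b = -3.44.
= (-4.64)²·49.2 + (-3.44)²·35.7 + 2·(-4.64)·(-3.44)·(-35)
= 1059.25632 + 422.45952 + (-1117.312) = 364.40384.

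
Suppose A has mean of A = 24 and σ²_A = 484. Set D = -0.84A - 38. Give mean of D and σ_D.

mean of D = -58.16, σ_D = 18.48

D = -0.84A - 38 is linear with a = -0.84, b = -38.
mean of D = a·mean of A + b = (-0.84)·24 + (-38) = -58.16.
σ_A = √484 = 22.
σ_D = |a|·σ_A = |-0.84|·22 = 18.48.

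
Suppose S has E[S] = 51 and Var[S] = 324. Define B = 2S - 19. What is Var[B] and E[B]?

B = 2S - 19 is linear with a = 2, b = -19.
Var[B] = a²·Var[S] = 2²·324 = 1296 (the additive constant -19 does not affect variance).
E[B] = a·E[S] + b = 2·51 + (-19) = 83.

Var[B] = 1296, E[B] = 83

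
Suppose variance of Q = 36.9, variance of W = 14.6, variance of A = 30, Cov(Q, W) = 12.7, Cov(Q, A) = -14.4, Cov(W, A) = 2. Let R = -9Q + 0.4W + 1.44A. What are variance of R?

variance of R = a²·variance of Q + b²·variance of W + c²·variance of A + 2ab·Cov(Q, W) + 2ac·Cov(Q, A) + 2bc·Cov(W, A), with a = -9, b = 0.4, c = 1.44.
= 2988.9 + 2.336 + 62.208 + (-91.44) + 373.248 + 2.304
= 3337.556.

variance of R = 3337.556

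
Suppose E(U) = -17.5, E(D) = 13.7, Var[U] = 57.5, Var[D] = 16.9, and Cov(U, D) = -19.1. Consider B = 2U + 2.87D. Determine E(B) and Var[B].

E(B) = 2·E(U) + 2.87·E(D) = 2·(-17.5) + 2.87·13.7 = 4.319.
Var[B] = a²·Var[U] + b²·Var[D] + 2ab·Cov(U, D) with a = 2, b = 2.87.
= 2²·57.5 + 2.87²·16.9 + 2·2·2.87·(-19.1)
= 230 + 139.20361 + (-219.268) = 149.93561.

E(B) = 4.319, Var[B] = 149.93561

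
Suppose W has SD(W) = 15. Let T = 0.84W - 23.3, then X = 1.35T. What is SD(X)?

SD(T) = |0.84|·15 = 12.6.
SD(X) = |1.35|·12.6 = 17.01.

SD(X) = 17.01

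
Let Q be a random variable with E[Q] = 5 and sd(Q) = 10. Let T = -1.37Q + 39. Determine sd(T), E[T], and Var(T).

T = -1.37Q + 39 is linear with a = -1.37, b = 39.
sd(T) = |a|·sd(Q) = |-1.37|·10 = 13.7.
E[T] = a·E[Q] + b = (-1.37)·5 + 39 = 32.15.
Var(Q) = 10² = 100.
Var(T) = a²·Var(Q) = (-1.37)²·100 = 187.69 (the additive constant 39 does not affect variance).

sd(T) = 13.7, E[T] = 32.15, Var(T) = 187.69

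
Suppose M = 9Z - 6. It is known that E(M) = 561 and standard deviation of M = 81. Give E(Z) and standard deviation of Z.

From M = 9Z - 6: E(M) = a·E(Z) + b, so E(Z) = (E(M) − b)/a = (561 − (-6))/9 = 63.
standard deviation of M = |a|·standard deviation of Z, so standard deviation of Z = 81/|9| = 9.

E(Z) = 63, standard deviation of Z = 9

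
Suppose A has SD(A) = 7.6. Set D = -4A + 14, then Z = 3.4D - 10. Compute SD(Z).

SD(D) = |-4|·7.6 = 30.4.
SD(Z) = |3.4|·30.4 = 103.36.

SD(Z) = 103.36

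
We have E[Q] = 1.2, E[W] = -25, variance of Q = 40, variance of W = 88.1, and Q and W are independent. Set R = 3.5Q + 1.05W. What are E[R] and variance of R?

E[R] = 3.5·E[Q] + 1.05·E[W] = 3.5·1.2 + 1.05·(-25) = -22.05.
variance of R = a²·variance of Q + b²·variance of W + 2ab·covariance of Q and W with a = 3.5, b = 1.05.
Independence gives covariance of Q and W = 0.
= 3.5²·40 + 1.05²·88.1 + 2·3.5·1.05·0
= 490 + 97.13025 + 0 = 587.13025.

E[R] = -22.05, variance of R = 587.13025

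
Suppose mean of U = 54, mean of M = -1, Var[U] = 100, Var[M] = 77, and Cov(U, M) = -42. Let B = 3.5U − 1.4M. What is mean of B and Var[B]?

mean of B = 3.5·mean of U + (-1.4)·mean of M = 3.5·54 + (-1.4)·(-1) = 190.4.
Var[B] = a²·Var[U] + b²·Var[M] + 2ab·Cov(U, M) with a = 3.5, b = -1.4.
= 3.5²·100 + (-1.4)²·77 + 2·3.5·(-1.4)·(-42)
= 1225 + 150.92 + 411.6 = 1787.52.

mean of B = 190.4, Var[B] = 1787.52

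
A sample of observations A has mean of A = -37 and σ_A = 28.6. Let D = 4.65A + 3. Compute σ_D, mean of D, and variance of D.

D = 4.65A + 3 is linear with a = 4.65, b = 3.
σ_D = |a|·σ_A = |4.65|·28.6 = 132.99.
mean of D = a·mean of A + b = 4.65·(-37) + 3 = -169.05.
variance of A = 28.6² = 817.96.
variance of D = a²·variance of A = 4.65²·817.96 = 17686.3401 (the additive constant 3 does not affect variance).

σ_D = 132.99, mean of D = -169.05, variance of D = 17686.3401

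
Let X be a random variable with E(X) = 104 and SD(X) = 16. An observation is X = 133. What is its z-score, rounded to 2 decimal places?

z = (X − E(X)) / SD(X) = (133 − 104) / 16 ≈ 1.81.

z = 1.81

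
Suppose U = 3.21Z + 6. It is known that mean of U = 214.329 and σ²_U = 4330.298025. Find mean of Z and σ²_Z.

From U = 3.21Z + 6: mean of U = a·mean of Z + b, so mean of Z = (mean of U − b)/a = (214.329 − 6)/3.21 = 64.9.
σ²_U = a²·σ²_Z, so σ²_Z = 4330.298025/3.21² = 420.25.

mean of Z = 64.9, σ²_Z = 420.25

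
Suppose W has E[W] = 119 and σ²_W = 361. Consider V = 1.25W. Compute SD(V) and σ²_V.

SD(V) = 23.75, σ²_V = 564.0625

V = 1.25W is linear with a = 1.25, b = 0.
SD(W) = √361 = 19.
SD(V) = |a|·SD(W) = |1.25|·19 = 23.75.
σ²_V = a²·σ²_W = 1.25²·361 = 564.0625.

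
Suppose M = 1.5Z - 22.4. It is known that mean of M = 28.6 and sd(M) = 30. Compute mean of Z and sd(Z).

From M = 1.5Z - 22.4: mean of M = a·mean of Z + b, so mean of Z = (mean of M − b)/a = (28.6 − (-22.4))/1.5 = 34.
sd(M) = |a|·sd(Z), so sd(Z) = 30/|1.5| = 20.

mean of Z = 34, sd(Z) = 20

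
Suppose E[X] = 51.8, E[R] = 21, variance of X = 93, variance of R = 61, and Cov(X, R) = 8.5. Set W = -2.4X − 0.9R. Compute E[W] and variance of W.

E[W] = (-2.4)·E[X] + (-0.9)·E[R] = (-2.4)·51.8 + (-0.9)·21 = -143.22.
variance of W = a²·variance of X + b²·variance of R + 2ab·Cov(X, R) with a = -2.4, b = -0.9.
= (-2.4)²·93 + (-0.9)²·61 + 2·(-2.4)·(-0.9)·8.5
= 535.68 + 49.41 + 36.72 = 621.81.

E[W] = -143.22, variance of W = 621.81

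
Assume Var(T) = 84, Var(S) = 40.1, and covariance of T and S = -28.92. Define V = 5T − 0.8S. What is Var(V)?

Var(V) = 2357.024

Var(V) = a²·Var(T) + b²·Var(S) + 2ab·covariance of T and S with a = 5, b = -0.8.
= 5²·84 + (-0.8)²·40.1 + 2·5·(-0.8)·(-28.92)
= 2100 + 25.664 + 231.36 = 2357.024.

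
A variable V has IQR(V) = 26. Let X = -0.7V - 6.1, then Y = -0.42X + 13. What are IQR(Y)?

IQR(X) = |-0.7|·26 = 18.2.
IQR(Y) = |-0.42|·18.2 = 7.644.

IQR(Y) = 7.644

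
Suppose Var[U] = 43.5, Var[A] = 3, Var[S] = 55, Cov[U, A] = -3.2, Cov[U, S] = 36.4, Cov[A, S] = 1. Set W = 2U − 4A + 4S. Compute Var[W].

Var[W] = 1703.6

Var[W] = a²·Var[U] + b²·Var[A] + c²·Var[S] + 2ab·Cov[U, A] + 2ac·Cov[U, S] + 2bc·Cov[A, S], with a = 2, b = -4, c = 4.
= 174 + 48 + 880 + 51.2 + 582.4 + (-32)
= 1703.6.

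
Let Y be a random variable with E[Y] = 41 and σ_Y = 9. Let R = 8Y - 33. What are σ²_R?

σ²_R = 5184

R = 8Y - 33 is linear with a = 8, b = -33.
σ²_Y = 9² = 81.
σ²_R = a²·σ²_Y = 8²·81 = 5184 (the additive constant -33 does not affect variance).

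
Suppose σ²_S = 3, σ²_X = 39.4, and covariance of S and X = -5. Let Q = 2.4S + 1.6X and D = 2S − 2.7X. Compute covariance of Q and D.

By bilinearity, covariance of Q and D = ac·σ²_S + bd·σ²_X + (ad+bc)·covariance of S and X, with a=2.4, b=1.6, c=2, d=-2.7.
ac·σ²_S = 2.4·2·3 = 14.4
bd·σ²_X = 1.6·(-2.7)·39.4 = -170.208
(ad+bc)·covariance of S and X = (-3.28)·(-5) = 16.4
covariance of Q and D = 14.4 + (-170.208) + 16.4 = -139.408.

covariance of Q and D = -139.408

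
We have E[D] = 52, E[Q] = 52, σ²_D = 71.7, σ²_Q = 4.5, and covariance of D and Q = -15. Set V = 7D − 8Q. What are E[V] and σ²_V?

E[V] = -52, σ²_V = 5481.3

E[V] = 7·E[D] + (-8)·E[Q] = 7·52 + (-8)·52 = -52.
σ²_V = a²·σ²_D + b²·σ²_Q + 2ab·covariance of D and Q with a = 7, b = -8.
= 7²·71.7 + (-8)²·4.5 + 2·7·(-8)·(-15)
= 3513.3 + 288 + 1680 = 5481.3.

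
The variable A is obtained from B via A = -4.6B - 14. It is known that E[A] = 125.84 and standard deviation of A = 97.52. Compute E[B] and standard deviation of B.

From A = -4.6B - 14: E[A] = a·E[B] + b, so E[B] = (E[A] − b)/a = (125.84 − (-14))/(-4.6) = -30.4.
standard deviation of A = |a|·standard deviation of B, so standard deviation of B = 97.52/|-4.6| = 21.2.

E[B] = -30.4, standard deviation of B = 21.2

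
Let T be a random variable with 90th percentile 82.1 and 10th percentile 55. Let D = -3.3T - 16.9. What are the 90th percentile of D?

Since a = -3.3 < 0 the transformation is decreasing, reversing order: the 90th percentile of D corresponds to the 10th percentile of T.
So P_{90}(D) = a·P_{10}(T) + b = (-3.3)·55 + (-16.9) = -198.4.

90th percentile of D = -198.4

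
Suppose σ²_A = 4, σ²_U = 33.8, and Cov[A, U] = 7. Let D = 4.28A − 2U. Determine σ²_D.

σ²_D = 88.6336

σ²_D = a²·σ²_A + b²·σ²_U + 2ab·Cov[A, U] with a = 4.28, b = -2.
= 4.28²·4 + (-2)²·33.8 + 2·4.28·(-2)·7
= 73.2736 + 135.2 + (-119.84) = 88.6336.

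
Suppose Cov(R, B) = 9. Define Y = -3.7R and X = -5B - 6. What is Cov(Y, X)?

Cov(Y, X) = 166.5

Cov(Y, X) = a·c·Cov(R, B) = (-3.7)·(-5)·9 = 166.5. Additive constants drop out.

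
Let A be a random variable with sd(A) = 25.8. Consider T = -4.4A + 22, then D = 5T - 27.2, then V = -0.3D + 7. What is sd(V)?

sd(V) = 170.28

sd(T) = |-4.4|·25.8 = 113.52.
sd(D) = |5|·113.52 = 567.6.
sd(V) = |-0.3|·567.6 = 170.28.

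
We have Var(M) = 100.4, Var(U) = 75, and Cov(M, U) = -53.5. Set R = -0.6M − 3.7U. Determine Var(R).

Var(R) = a²·Var(M) + b²·Var(U) + 2ab·Cov(M, U) with a = -0.6, b = -3.7.
= (-0.6)²·100.4 + (-3.7)²·75 + 2·(-0.6)·(-3.7)·(-53.5)
= 36.144 + 1026.75 + (-237.54) = 825.354.

Var(R) = 825.354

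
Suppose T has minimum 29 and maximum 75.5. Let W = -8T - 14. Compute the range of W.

Range of T = 75.5 − 29 = 46.5.
Range(W) = |a|·Range(T) = |-8|·46.5 = 372.

Range(W) = 372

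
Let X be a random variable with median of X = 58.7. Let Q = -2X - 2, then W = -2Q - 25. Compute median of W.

median of Q = (-2)·58.7 + (-2) = -119.4.
median of W = (-2)·(-119.4) + (-25) = 213.8.

median of W = 213.8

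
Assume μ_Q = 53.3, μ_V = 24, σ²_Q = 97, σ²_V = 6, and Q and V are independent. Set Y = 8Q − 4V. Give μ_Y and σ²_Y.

μ_Y = 8·μ_Q + (-4)·μ_V = 8·53.3 + (-4)·24 = 330.4.
σ²_Y = a²·σ²_Q + b²·σ²_V + 2ab·Cov(Q, V) with a = 8, b = -4.
Independence gives Cov(Q, V) = 0.
= 8²·97 + (-4)²·6 + 2·8·(-4)·0
= 6208 + 96 + 0 = 6304.

μ_Y = 330.4, σ²_Y = 6304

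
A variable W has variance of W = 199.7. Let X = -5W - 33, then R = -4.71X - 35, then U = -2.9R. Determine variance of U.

variance of X = (-5)²·199.7 = 4992.5.
variance of R = (-4.71)²·4992.5 = 110754.11925.
variance of U = (-2.9)²·110754.11925 = 931442.1428925.

variance of U = 931442.1428925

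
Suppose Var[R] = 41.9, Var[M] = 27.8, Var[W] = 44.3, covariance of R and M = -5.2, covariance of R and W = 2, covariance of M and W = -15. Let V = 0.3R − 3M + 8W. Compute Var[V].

Var[V] = 3828.131

Var[V] = a²·Var[R] + b²·Var[M] + c²·Var[W] + 2ab·covariance of R and M + 2ac·covariance of R and W + 2bc·covariance of M and W, with a = 0.3, b = -3, c = 8.
= 3.771 + 250.2 + 2835.2 + 9.36 + 9.6 + 720
= 3828.131.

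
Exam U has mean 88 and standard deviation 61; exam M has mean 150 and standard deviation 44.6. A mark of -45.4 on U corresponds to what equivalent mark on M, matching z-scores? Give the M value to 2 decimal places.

z = (-45.4 − 88)/61 ≈ -2.1869.
M = 150 + z·44.6 = 150 + (-45.4 − 88)·44.6/61 ≈ 52.46.

M = 52.46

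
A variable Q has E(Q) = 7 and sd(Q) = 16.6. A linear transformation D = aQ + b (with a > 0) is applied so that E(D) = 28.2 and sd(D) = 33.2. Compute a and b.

sd(D) = a·sd(Q) (a > 0), so a = 33.2/16.6 = 2.
E(D) = a·E(Q) + b, so b = 28.2 − 2·7 = 14.2.

a = 2, b = 14.2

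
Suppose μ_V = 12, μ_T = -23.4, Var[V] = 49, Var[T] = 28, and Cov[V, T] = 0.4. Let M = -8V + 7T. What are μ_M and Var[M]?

μ_M = -259.8, Var[M] = 4463.2

μ_M = (-8)·μ_V + 7·μ_T = (-8)·12 + 7·(-23.4) = -259.8.
Var[M] = a²·Var[V] + b²·Var[T] + 2ab·Cov[V, T] with a = -8, b = 7.
= (-8)²·49 + 7²·28 + 2·(-8)·7·0.4
= 3136 + 1372 + (-44.8) = 4463.2.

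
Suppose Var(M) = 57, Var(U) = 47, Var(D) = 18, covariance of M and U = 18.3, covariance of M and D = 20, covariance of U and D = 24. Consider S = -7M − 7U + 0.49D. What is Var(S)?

Var(S) = 6591.8818

Var(S) = a²·Var(M) + b²·Var(U) + c²·Var(D) + 2ab·covariance of M and U + 2ac·covariance of M and D + 2bc·covariance of U and D, with a = -7, b = -7, c = 0.49.
= 2793 + 2303 + 4.3218 + 1793.4 + (-137.2) + (-164.64)
= 6591.8818.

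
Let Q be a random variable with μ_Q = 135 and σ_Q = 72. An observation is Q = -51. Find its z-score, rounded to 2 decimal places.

z = (Q − μ_Q) / σ_Q = (-51 − 135) / 72 ≈ -2.58.

z = -2.58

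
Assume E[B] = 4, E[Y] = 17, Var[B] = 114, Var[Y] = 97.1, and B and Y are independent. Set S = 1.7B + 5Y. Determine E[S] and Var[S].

E[S] = 1.7·E[B] + 5·E[Y] = 1.7·4 + 5·17 = 91.8.
Var[S] = a²·Var[B] + b²·Var[Y] + 2ab·covariance of B and Y with a = 1.7, b = 5.
Independence gives covariance of B and Y = 0.
= 1.7²·114 + 5²·97.1 + 2·1.7·5·0
= 329.46 + 2427.5 + 0 = 2756.96.

E[S] = 91.8, Var[S] = 2756.96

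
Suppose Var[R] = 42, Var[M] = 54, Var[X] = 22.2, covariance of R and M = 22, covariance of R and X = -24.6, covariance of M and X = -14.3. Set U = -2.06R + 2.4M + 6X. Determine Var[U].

Var[U] = a²·Var[R] + b²·Var[M] + c²·Var[X] + 2ab·covariance of R and M + 2ac·covariance of R and X + 2bc·covariance of M and X, with a = -2.06, b = 2.4, c = 6.
= 178.2312 + 311.04 + 799.2 + (-217.536) + 608.112 + (-411.84)
= 1267.2072.

Var[U] = 1267.2072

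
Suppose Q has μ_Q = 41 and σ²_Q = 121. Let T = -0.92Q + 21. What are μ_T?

μ_T = -16.72

T = -0.92Q + 21 is linear with a = -0.92, b = 21.
μ_T = a·μ_Q + b = (-0.92)·41 + 21 = -16.72.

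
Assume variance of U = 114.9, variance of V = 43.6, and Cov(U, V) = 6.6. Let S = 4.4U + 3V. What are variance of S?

variance of S = 2791.104

variance of S = a²·variance of U + b²·variance of V + 2ab·Cov(U, V) with a = 4.4, b = 3.
= 4.4²·114.9 + 3²·43.6 + 2·4.4·3·6.6
= 2224.464 + 392.4 + 174.24 = 2791.104.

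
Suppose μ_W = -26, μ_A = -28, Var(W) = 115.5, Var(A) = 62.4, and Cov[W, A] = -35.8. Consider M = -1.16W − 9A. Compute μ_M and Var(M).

μ_M = (-1.16)·μ_W + (-9)·μ_A = (-1.16)·(-26) + (-9)·(-28) = 282.16.
Var(M) = a²·Var(W) + b²·Var(A) + 2ab·Cov[W, A] with a = -1.16, b = -9.
= (-1.16)²·115.5 + (-9)²·62.4 + 2·(-1.16)·(-9)·(-35.8)
= 155.4168 + 5054.4 + (-747.504) = 4462.3128.

μ_M = 282.16, Var(M) = 4462.3128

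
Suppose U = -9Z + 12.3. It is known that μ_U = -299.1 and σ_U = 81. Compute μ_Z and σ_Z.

μ_Z = 34.6, σ_Z = 9

From U = -9Z + 12.3: μ_U = a·μ_Z + b, so μ_Z = (μ_U − b)/a = (-299.1 − 12.3)/(-9) = 34.6.
σ_U = |a|·σ_Z, so σ_Z = 81/|-9| = 9.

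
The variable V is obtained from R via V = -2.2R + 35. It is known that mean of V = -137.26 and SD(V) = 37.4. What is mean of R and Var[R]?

From V = -2.2R + 35: mean of V = a·mean of R + b, so mean of R = (mean of V − b)/a = (-137.26 − 35)/(-2.2) = 78.3.
Var[V] = 37.4² = 1398.76.
Var[V] = a²·Var[R], so Var[R] = 1398.76/(-2.2)² = 289.

mean of R = 78.3, Var[R] = 289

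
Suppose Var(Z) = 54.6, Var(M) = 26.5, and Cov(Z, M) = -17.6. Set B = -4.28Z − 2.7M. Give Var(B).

Var(B) = 786.59844

Var(B) = a²·Var(Z) + b²·Var(M) + 2ab·Cov(Z, M) with a = -4.28, b = -2.7.
= (-4.28)²·54.6 + (-2.7)²·26.5 + 2·(-4.28)·(-2.7)·(-17.6)
= 1000.18464 + 193.185 + (-406.7712) = 786.59844.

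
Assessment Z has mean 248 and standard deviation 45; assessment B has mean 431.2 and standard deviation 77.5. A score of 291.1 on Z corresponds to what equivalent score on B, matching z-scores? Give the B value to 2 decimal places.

z = (291.1 − 248)/45 ≈ 0.9578.
B = 431.2 + z·77.5 = 431.2 + (291.1 − 248)·77.5/45 ≈ 505.43.

B = 505.43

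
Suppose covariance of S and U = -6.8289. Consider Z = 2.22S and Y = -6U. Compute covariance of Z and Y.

covariance of Z and Y = 90.960948

covariance of Z and Y = a·c·covariance of S and U = 2.22·(-6)·(-6.8289) = 90.960948. Additive constants drop out.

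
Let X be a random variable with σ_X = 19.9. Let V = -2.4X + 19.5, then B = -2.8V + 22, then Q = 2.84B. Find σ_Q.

σ_Q = 379.78752

σ_V = |-2.4|·19.9 = 47.76.
σ_B = |-2.8|·47.76 = 133.728.
σ_Q = |2.84|·133.728 = 379.78752.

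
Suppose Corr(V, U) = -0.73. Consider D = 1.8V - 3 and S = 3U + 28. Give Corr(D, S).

Linear rescalings preserve correlation up to sign; here the slopes 1.8 and 3 have the same sign, so Corr(D, S) = Corr(V, U) = -0.73.

Corr(D, S) = -0.73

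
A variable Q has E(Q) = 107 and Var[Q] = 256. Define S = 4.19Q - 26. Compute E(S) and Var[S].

E(S) = 422.33, Var[S] = 4494.3616

S = 4.19Q - 26 is linear with a = 4.19, b = -26.
E(S) = a·E(Q) + b = 4.19·107 + (-26) = 422.33.
Var[S] = a²·Var[Q] = 4.19²·256 = 4494.3616 (the additive constant -26 does not affect variance).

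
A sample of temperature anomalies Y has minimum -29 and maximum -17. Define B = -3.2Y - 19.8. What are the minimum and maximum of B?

min(B) = 34.6, max(B) = 73

a = -3.2 < 0, so order reverses: min(B) = a·max(Y)+b = (-3.2)·(-17) + (-19.8) = 34.6; max(B) = a·min(Y)+b = (-3.2)·(-29) + (-19.8) = 73.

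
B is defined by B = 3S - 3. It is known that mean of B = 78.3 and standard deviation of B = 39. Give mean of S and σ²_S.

From B = 3S - 3: mean of B = a·mean of S + b, so mean of S = (mean of B − b)/a = (78.3 − (-3))/3 = 27.1.
σ²_B = 39² = 1521.
σ²_B = a²·σ²_S, so σ²_S = 1521/3² = 169.

mean of S = 27.1, σ²_S = 169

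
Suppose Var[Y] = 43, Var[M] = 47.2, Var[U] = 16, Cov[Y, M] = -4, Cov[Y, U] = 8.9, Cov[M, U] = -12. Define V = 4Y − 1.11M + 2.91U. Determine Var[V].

Var[V] = a²·Var[Y] + b²·Var[M] + c²·Var[U] + 2ab·Cov[Y, M] + 2ac·Cov[Y, U] + 2bc·Cov[M, U], with a = 4, b = -1.11, c = 2.91.
= 688 + 58.15512 + 135.4896 + 35.52 + 207.192 + 77.5224
= 1201.87912.

Var[V] = 1201.87912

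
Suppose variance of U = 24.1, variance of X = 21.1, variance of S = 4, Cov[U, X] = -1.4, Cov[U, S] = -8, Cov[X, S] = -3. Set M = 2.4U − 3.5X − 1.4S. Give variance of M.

variance of M = a²·variance of U + b²·variance of X + c²·variance of S + 2ab·Cov[U, X] + 2ac·Cov[U, S] + 2bc·Cov[X, S], with a = 2.4, b = -3.5, c = -1.4.
= 138.816 + 258.475 + 7.84 + 23.52 + 53.76 + (-29.4)
= 453.011.

variance of M = 453.011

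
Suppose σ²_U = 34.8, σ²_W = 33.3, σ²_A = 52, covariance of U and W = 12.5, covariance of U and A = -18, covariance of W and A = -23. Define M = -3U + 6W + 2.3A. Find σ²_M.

σ²_M = a²·σ²_U + b²·σ²_W + c²·σ²_A + 2ab·covariance of U and W + 2ac·covariance of U and A + 2bc·covariance of W and A, with a = -3, b = 6, c = 2.3.
= 313.2 + 1198.8 + 275.08 + (-450) + 248.4 + (-634.8)
= 950.68.

σ²_M = 950.68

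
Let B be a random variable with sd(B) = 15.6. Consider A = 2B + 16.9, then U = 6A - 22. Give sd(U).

sd(A) = |2|·15.6 = 31.2.
sd(U) = |6|·31.2 = 187.2.

sd(U) = 187.2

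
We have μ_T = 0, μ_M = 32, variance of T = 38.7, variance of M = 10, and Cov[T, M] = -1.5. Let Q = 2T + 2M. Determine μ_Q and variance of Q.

μ_Q = 64, variance of Q = 182.8

μ_Q = 2·μ_T + 2·μ_M = 2·0 + 2·32 = 64.
variance of Q = a²·variance of T + b²·variance of M + 2ab·Cov[T, M] with a = 2, b = 2.
= 2²·38.7 + 2²·10 + 2·2·2·(-1.5)
= 154.8 + 40 + (-12) = 182.8.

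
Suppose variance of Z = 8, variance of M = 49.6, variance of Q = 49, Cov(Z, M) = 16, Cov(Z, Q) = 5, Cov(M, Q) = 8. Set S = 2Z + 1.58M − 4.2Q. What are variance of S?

variance of S = a²·variance of Z + b²·variance of M + c²·variance of Q + 2ab·Cov(Z, M) + 2ac·Cov(Z, Q) + 2bc·Cov(M, Q), with a = 2, b = 1.58, c = -4.2.
= 32 + 123.82144 + 864.36 + 101.12 + (-84) + (-106.176)
= 931.12544.

variance of S = 931.12544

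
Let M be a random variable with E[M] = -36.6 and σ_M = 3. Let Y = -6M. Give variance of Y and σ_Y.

Y = -6M is linear with a = -6, b = 0.
variance of M = 3² = 9.
variance of Y = a²·variance of M = (-6)²·9 = 324.
σ_Y = |a|·σ_M = |-6|·3 = 18.

variance of Y = 324, σ_Y = 18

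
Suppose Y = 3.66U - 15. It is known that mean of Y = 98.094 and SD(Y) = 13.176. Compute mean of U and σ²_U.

mean of U = 30.9, σ²_U = 12.96

From Y = 3.66U - 15: mean of Y = a·mean of U + b, so mean of U = (mean of Y − b)/a = (98.094 − (-15))/3.66 = 30.9.
σ²_Y = 13.176² = 173.606976.
σ²_Y = a²·σ²_U, so σ²_U = 173.606976/3.66² = 12.96.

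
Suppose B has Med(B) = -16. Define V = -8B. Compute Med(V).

Med(V) = 128

A linear map preserves order up to sign, so Med(V) = a·Med(B) + b = (-8)·(-16) = 128.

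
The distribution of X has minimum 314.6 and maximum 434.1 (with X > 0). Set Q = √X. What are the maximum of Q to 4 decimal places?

max(Q) = 20.8351

√X is increasing on this domain, so max(Q) comes from max(X) = 434.1: max(Q) = √(434.1) ≈ 20.8351.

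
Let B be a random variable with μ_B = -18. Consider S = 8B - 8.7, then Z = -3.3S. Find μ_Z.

μ_Z = 503.91

μ_S = 8·(-18) + (-8.7) = -152.7.
μ_Z = (-3.3)·(-152.7) = 503.91.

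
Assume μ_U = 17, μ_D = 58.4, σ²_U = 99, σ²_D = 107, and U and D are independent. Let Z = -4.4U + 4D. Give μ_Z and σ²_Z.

μ_Z = (-4.4)·μ_U + 4·μ_D = (-4.4)·17 + 4·58.4 = 158.8.
σ²_Z = a²·σ²_U + b²·σ²_D + 2ab·covariance of U and D with a = -4.4, b = 4.
Independence gives covariance of U and D = 0.
= (-4.4)²·99 + 4²·107 + 2·(-4.4)·4·0
= 1916.64 + 1712 + 0 = 3628.64.

μ_Z = 158.8, σ²_Z = 3628.64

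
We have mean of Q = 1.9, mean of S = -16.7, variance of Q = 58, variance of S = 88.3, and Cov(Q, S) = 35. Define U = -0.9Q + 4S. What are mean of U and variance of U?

mean of U = -68.51, variance of U = 1207.78

mean of U = (-0.9)·mean of Q + 4·mean of S = (-0.9)·1.9 + 4·(-16.7) = -68.51.
variance of U = a²·variance of Q + b²·variance of S + 2ab·Cov(Q, S) with a = -0.9, b = 4.
= (-0.9)²·58 + 4²·88.3 + 2·(-0.9)·4·35
= 46.98 + 1412.8 + (-252) = 1207.78.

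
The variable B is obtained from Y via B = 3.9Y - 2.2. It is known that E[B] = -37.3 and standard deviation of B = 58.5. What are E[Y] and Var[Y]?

From B = 3.9Y - 2.2: E[B] = a·E[Y] + b, so E[Y] = (E[B] − b)/a = (-37.3 − (-2.2))/3.9 = -9.
Var[B] = 58.5² = 3422.25.
Var[B] = a²·Var[Y], so Var[Y] = 3422.25/3.9² = 225.

E[Y] = -9, Var[Y] = 225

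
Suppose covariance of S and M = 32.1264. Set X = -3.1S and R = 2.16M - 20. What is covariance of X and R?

covariance of X and R = -215.1183744

covariance of X and R = a·c·covariance of S and M = (-3.1)·2.16·32.1264 = -215.1183744. Additive constants drop out.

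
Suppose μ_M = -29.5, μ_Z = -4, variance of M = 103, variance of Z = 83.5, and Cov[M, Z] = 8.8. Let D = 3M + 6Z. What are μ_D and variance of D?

μ_D = -112.5, variance of D = 4249.8

μ_D = 3·μ_M + 6·μ_Z = 3·(-29.5) + 6·(-4) = -112.5.
variance of D = a²·variance of M + b²·variance of Z + 2ab·Cov[M, Z] with a = 3, b = 6.
= 3²·103 + 6²·83.5 + 2·3·6·8.8
= 927 + 3006 + 316.8 = 4249.8.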